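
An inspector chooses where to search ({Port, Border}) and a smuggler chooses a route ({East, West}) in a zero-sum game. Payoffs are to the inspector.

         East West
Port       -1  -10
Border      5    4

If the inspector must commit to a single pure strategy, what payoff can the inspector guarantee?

Row minima: Port → -10, Border → 4.
The best of these is 4.

4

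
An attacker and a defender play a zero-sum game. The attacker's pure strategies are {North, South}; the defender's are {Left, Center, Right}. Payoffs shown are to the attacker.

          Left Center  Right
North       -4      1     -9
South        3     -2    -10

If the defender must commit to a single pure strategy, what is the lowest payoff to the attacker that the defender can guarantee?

-9

Column maxima: Left → 3, Center → 1, Right → -9.
The smallest of these is -9.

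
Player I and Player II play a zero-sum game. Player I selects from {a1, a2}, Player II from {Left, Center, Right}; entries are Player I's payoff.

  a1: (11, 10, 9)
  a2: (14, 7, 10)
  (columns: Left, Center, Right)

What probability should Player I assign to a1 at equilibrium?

Row minima: a1 → 9, a2 → 7; maximin = 9.
Column maxima: Left → 14, Center → 10, Right → 10; minimax = 10.
9 ≠ 10, so there is no saddle point; optimal play is mixed.
Left is strictly dominated by Center (it gives Player I strictly more in every row), so Player II never plays it.
On the remaining 2×2 (a1, a2 vs Center, Right):
Let Player I play a1 with probability p. Expected payoff against Center: 10p + 7(1−p) = 3p + 7; against Right: 9p + 10(1−p) = −p + 10.
Setting these equal: 3p + 7 = −p + 10 ⇒ 4p = 3 ⇒ p = 3/4, and the value is (3)·(3/4) + 7 = 37/4.
For Player II: with q = P(Center), equating a1's and a2's payoffs gives q + 9 = −3q + 10 ⇒ q = 1/4.

3/4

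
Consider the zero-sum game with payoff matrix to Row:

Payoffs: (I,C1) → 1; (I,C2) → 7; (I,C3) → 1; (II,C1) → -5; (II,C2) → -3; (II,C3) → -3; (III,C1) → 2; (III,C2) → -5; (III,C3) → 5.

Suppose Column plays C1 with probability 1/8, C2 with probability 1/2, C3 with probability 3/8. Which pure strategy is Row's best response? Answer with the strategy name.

Expected payoff of I: (1/8)·1 + (1/2)·7 + (3/8)·1 = 4.
Expected payoff of II: (1/8)·(-5) + (1/2)·(-3) + (3/8)·(-3) = -13/4.
Expected payoff of III: (1/8)·2 + (1/2)·(-5) + (3/8)·5 = -3/8.
The largest is 4, so Row's best response is I.

I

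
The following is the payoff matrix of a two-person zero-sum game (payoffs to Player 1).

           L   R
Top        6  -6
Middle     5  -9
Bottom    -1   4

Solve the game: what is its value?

Row minima: Top → -6, Middle → -9, Bottom → -1; maximin = -1.
Column maxima: L → 6, R → 4; minimax = 4.
-1 ≠ 4, so there is no saddle point; optimal play is mixed.
Middle is strictly dominated by Top, so Player 1 never plays it.
On the remaining 2×2 (Top, Bottom vs L, R):
Let Player 1 play Top with probability p. Expected payoff against L: 6p + (-1)(1−p) = 7p − 1; against R: (-6)p + 4(1−p) = −10p + 4.
Setting these equal: 7p − 1 = −10p + 4 ⇒ 17p = 5 ⇒ p = 5/17, and the value is (7)·(5/17) − 1 = 18/17.
For Player 2: with q = P(L), equating Top's and Bottom's payoffs gives 12q − 6 = −5q + 4 ⇒ q = 10/17.

18/17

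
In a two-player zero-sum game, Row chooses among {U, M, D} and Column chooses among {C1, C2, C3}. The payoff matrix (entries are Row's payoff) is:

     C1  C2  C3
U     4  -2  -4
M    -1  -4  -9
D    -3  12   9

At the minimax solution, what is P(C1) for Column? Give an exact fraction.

Row minima: U → -4, M → -9, D → -3; maximin = -3.
Column maxima: C1 → 4, C2 → 12, C3 → 9; minimax = 4.
-3 ≠ 4, so there is no saddle point; optimal play is mixed.
M is strictly dominated by U, so Row never plays it.
C2 is strictly dominated by C3 (it gives Row strictly more in every row), so Column never plays it.
On the remaining 2×2 (U, D vs C1, C3):
Let Row play U with probability p. Expected payoff against C1: 4p + (-3)(1−p) = 7p − 3; against C3: (-4)p + 9(1−p) = −13p + 9.
Setting these equal: 7p − 3 = −13p + 9 ⇒ 20p = 12 ⇒ p = 3/5, and the value is (7)·(3/5) − 3 = 6/5.
For Column: with q = P(C1), equating U's and D's payoffs gives 8q − 4 = −12q + 9 ⇒ q = 13/20.

13/20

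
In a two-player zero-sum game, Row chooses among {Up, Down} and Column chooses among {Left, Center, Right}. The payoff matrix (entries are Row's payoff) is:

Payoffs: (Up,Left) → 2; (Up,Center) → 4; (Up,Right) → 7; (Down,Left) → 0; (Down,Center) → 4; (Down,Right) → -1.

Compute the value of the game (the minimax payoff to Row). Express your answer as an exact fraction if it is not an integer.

Row minima: Up → 2, Down → -1; maximin = 2.
Column maxima: Left → 2, Center → 4, Right → 7; minimax = 2.
Since maximin = minimax = 2, there is a saddle point and the value is 2.

2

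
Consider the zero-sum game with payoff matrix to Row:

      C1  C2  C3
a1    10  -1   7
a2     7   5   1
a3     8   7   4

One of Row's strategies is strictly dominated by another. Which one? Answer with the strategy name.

a3 gives a strictly higher payoff than a2 against every column: 8 > 7, 7 > 5, 4 > 1.
So a2 is strictly dominated and Row never plays it.

a2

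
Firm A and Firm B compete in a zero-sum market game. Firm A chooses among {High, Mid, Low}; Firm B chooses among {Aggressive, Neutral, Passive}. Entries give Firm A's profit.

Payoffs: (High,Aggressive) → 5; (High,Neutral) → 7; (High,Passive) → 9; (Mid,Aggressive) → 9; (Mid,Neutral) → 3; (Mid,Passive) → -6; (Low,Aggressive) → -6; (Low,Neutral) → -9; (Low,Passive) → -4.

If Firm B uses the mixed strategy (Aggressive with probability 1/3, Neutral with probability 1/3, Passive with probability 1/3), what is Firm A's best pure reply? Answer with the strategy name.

Expected payoff of High: (1/3)·5 + (1/3)·7 + (1/3)·9 = 7.
Expected payoff of Mid: (1/3)·9 + (1/3)·3 + (1/3)·(-6) = 2.
Expected payoff of Low: (1/3)·(-6) + (1/3)·(-9) + (1/3)·(-4) = -19/3.
The largest is 7, so Firm A's best response is High.

High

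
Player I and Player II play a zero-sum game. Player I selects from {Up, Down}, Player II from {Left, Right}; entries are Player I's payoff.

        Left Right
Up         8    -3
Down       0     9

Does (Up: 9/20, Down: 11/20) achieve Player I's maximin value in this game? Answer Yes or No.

Against Left this mix gives (9/20)·8 + (11/20)·0 = 18/5.
Against Right this mix gives (9/20)·(-3) + (11/20)·9 = 18/5.
All of Player II's active replies (Left, Right) yield 18/5, and no column does worse for Player I. The mix makes Player II indifferent and guarantees 18/5, so it is optimal.

Yes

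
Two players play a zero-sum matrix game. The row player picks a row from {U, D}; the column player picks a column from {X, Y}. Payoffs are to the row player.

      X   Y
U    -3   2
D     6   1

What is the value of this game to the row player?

3/2

Row minima: U → -3, D → 1; maximin = 1.
Column maxima: X → 6, Y → 2; minimax = 2.
1 ≠ 2, so there is no saddle point; optimal play is mixed.
Let the row player play U with probability p. Expected payoff against X: (-3)p + 6(1−p) = −9p + 6; against Y: 2p + 1(1−p) = p + 1.
Setting these equal: −9p + 6 = p + 1 ⇒ −10p = -5 ⇒ p = 1/2, and the value is (-9)·(1/2) + 6 = 3/2.
For the column player: with q = P(X), equating U's and D's payoffs gives −5q + 2 = 5q + 1 ⇒ q = 1/10.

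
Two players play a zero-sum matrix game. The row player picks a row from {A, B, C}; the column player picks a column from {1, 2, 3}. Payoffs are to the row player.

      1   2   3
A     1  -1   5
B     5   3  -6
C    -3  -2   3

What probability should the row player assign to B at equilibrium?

Row minima: A → -1, B → -6, C → -3; maximin = -1.
Column maxima: 1 → 5, 2 → 3, 3 → 5; minimax = 3.
-1 ≠ 3, so there is no saddle point; optimal play is mixed.
C is strictly dominated by A, so the row player never plays it.
With C eliminated, 1 is strictly dominated by 2 (it gives the row player strictly more in every remaining row), so the column player never plays it.
On the remaining 2×2 (A, B vs 2, 3):
Let the row player play A with probability p. Expected payoff against 2: (-1)p + 3(1−p) = −4p + 3; against 3: 5p + (-6)(1−p) = 11p − 6.
Setting these equal: −4p + 3 = 11p − 6 ⇒ −15p = -9 ⇒ p = 3/5, and the value is (-4)·(3/5) + 3 = 3/5.
For the column player: with q = P(2), equating A's and B's payoffs gives −6q + 5 = 9q − 6 ⇒ q = 11/15.

2/5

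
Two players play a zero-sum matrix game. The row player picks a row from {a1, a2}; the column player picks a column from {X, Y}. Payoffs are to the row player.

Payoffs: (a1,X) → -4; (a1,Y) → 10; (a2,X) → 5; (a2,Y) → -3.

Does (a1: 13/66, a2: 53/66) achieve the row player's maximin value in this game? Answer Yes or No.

Against X this mix gives (13/66)·(-4) + (53/66)·5 = 71/22.
Against Y this mix gives (13/66)·10 + (53/66)·(-3) = -29/66.
The column player will play Y, holding the row player to -29/66. Shifting weight toward the row that does better against Y would raise this floor (the equalizing mix achieves 19/11 against both Y and X), so the proposed strategy is not optimal.

No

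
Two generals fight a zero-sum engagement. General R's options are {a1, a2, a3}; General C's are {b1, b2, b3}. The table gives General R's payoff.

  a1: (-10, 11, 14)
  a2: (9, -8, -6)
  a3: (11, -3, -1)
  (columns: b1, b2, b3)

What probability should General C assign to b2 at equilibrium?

3/5

Row minima: a1 → -10, a2 → -8, a3 → -3; maximin = -3.
Column maxima: b1 → 11, b2 → 11, b3 → 14; minimax = 11.
-3 ≠ 11, so there is no saddle point; optimal play is mixed.
a2 is strictly dominated by a3, so General R never plays it.
b3 is strictly dominated by b2 (it gives General R strictly more in every row), so General C never plays it.
On the remaining 2×2 (a1, a3 vs b1, b2):
Let General R play a1 with probability p. Expected payoff against b1: (-10)p + 11(1−p) = −21p + 11; against b2: 11p + (-3)(1−p) = 14p − 3.
Setting these equal: −21p + 11 = 14p − 3 ⇒ −35p = -14 ⇒ p = 2/5, and the value is (-21)·(2/5) + 11 = 13/5.
For General C: with q = P(b1), equating a1's and a3's payoffs gives −21q + 11 = 14q − 3 ⇒ q = 2/5.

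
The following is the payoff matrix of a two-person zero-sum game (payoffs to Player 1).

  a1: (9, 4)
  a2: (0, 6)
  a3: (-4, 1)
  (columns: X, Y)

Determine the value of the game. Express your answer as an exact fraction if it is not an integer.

Row minima: a1 → 4, a2 → 0, a3 → -4; maximin = 4.
Column maxima: X → 9, Y → 6; minimax = 6.
4 ≠ 6, so there is no saddle point; optimal play is mixed.
a3 is strictly dominated by a1, so Player 1 never plays it.
On the remaining 2×2 (a1, a2 vs X, Y):
Let Player 1 play a1 with probability p. Expected payoff against X: 9p + 0(1−p) = 9p; against Y: 4p + 6(1−p) = −2p + 6.
Setting these equal: 9p = −2p + 6 ⇒ 11p = 6 ⇒ p = 6/11, and the value is (9)·(6/11) = 54/11.
For Player 2: with q = P(X), equating a1's and a2's payoffs gives 5q + 4 = −6q + 6 ⇒ q = 2/11.

54/11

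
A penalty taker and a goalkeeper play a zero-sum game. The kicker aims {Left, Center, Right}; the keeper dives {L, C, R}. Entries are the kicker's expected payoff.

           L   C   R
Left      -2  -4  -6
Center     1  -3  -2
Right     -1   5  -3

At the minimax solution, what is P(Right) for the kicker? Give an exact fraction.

Row minima: Left → -6, Center → -3, Right → -3; maximin = -3.
Column maxima: L → 1, C → 5, R → -2; minimax = -2.
-3 ≠ -2, so there is no saddle point; optimal play is mixed.
Left is strictly dominated by Center, so the kicker never plays it.
L is strictly dominated by R (it gives the kicker strictly more in every row), so the keeper never plays it.
On the remaining 2×2 (Center, Right vs C, R):
Let the kicker play Center with probability p. Expected payoff against C: (-3)p + 5(1−p) = −8p + 5; against R: (-2)p + (-3)(1−p) = p − 3.
Setting these equal: −8p + 5 = p − 3 ⇒ −9p = -8 ⇒ p = 8/9, and the value is (-8)·(8/9) + 5 = -19/9.
For the keeper: with q = P(C), equating Center's and Right's payoffs gives −q − 2 = 8q − 3 ⇒ q = 1/9.

1/9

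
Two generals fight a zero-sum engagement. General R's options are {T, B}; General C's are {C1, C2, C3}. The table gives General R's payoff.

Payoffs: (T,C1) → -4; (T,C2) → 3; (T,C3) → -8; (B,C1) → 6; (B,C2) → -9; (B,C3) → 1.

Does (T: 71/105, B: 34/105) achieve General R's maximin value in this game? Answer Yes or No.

Against C1 this mix gives (71/105)·(-4) + (34/105)·6 = -16/21.
Against C2 this mix gives (71/105)·3 + (34/105)·(-9) = -31/35.
Against C3 this mix gives (71/105)·(-8) + (34/105)·1 = -178/35.
General C will play C3, holding General R to -178/35. Shifting weight toward the row that does better against C3 would raise this floor (the equalizing mix achieves -23/7 against both C3 and C2), so the proposed strategy is not optimal.

No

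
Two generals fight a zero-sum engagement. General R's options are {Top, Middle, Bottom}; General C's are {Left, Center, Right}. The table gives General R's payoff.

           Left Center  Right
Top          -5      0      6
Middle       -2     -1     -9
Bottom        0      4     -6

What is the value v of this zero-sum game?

-30/17

Row minima: Top → -5, Middle → -9, Bottom → -6; maximin = -5.
Column maxima: Left → 0, Center → 4, Right → 6; minimax = 0.
-5 ≠ 0, so there is no saddle point; optimal play is mixed.
Middle is strictly dominated by Bottom, so General R never plays it.
Center is strictly dominated by Left (it gives General R strictly more in every row), so General C never plays it.
On the remaining 2×2 (Top, Bottom vs Left, Right):
Let General R play Top with probability p. Expected payoff against Left: (-5)p + 0(1−p) = −5p; against Right: 6p + (-6)(1−p) = 12p − 6.
Setting these equal: −5p = 12p − 6 ⇒ −17p = -6 ⇒ p = 6/17, and the value is (-5)·(6/17) = -30/17.
For General C: with q = P(Left), equating Top's and Bottom's payoffs gives −11q + 6 = 6q − 6 ⇒ q = 12/17.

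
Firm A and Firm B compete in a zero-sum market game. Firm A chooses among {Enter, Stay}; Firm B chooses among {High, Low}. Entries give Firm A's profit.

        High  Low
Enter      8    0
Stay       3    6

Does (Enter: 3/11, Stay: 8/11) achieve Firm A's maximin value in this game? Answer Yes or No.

Yes

Against High this mix gives (3/11)·8 + (8/11)·3 = 48/11.
Against Low this mix gives (3/11)·0 + (8/11)·6 = 48/11.
All of Firm B's active replies (High, Low) yield 48/11, and no column does worse for Firm A. The mix makes Firm B indifferent and guarantees 48/11, so it is optimal.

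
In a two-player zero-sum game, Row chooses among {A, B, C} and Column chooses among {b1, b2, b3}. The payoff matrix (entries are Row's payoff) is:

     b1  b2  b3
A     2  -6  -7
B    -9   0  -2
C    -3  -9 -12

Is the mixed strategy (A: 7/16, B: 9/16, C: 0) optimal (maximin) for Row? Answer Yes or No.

Yes

Against b1 this mix gives (7/16)·2 + (9/16)·(-9) = -67/16.
Against b2 this mix gives (7/16)·(-6) + (9/16)·0 = -21/8.
Against b3 this mix gives (7/16)·(-7) + (9/16)·(-2) = -67/16.
All of Column's active replies (b1, b3) yield -67/16, and no column does worse for Row. The mix makes Column indifferent and guarantees -67/16, so it is optimal.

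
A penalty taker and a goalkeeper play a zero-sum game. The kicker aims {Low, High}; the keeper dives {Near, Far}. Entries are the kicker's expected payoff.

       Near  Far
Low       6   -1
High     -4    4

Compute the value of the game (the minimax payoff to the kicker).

Row minima: Low → -1, High → -4; maximin = -1.
Column maxima: Near → 6, Far → 4; minimax = 4.
-1 ≠ 4, so there is no saddle point; optimal play is mixed.
Let the kicker play Low with probability p. Expected payoff against Near: 6p + (-4)(1−p) = 10p − 4; against Far: (-1)p + 4(1−p) = −5p + 4.
Setting these equal: 10p − 4 = −5p + 4 ⇒ 15p = 8 ⇒ p = 8/15, and the value is (10)·(8/15) − 4 = 4/3.
For the keeper: with q = P(Near), equating Low's and High's payoffs gives 7q − 1 = −8q + 4 ⇒ q = 1/3.

4/3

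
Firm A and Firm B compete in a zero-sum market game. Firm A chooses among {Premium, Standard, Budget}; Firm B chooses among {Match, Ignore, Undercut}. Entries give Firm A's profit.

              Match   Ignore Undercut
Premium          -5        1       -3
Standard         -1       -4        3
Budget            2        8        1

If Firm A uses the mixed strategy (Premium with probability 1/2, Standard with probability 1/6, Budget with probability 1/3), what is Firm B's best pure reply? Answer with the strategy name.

If Firm B plays Match, Firm A's expected payoff is (1/2)·(-5) + (1/6)·(-1) + (1/3)·2 = -2.
If Firm B plays Ignore, Firm A's expected payoff is (1/2)·1 + (1/6)·(-4) + (1/3)·8 = 5/2.
If Firm B plays Undercut, Firm A's expected payoff is (1/2)·(-3) + (1/6)·3 + (1/3)·1 = -2/3.
Firm B minimizes Firm A's payoff; the smallest is -2, so the best response is Match.

Match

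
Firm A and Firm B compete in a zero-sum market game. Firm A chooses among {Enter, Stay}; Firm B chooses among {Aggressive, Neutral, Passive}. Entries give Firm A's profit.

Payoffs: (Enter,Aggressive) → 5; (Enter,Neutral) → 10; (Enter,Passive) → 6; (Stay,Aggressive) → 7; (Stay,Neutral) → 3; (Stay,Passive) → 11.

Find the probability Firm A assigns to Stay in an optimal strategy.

5/9

Row minima: Enter → 5, Stay → 3; maximin = 5.
Column maxima: Aggressive → 7, Neutral → 10, Passive → 11; minimax = 7.
5 ≠ 7, so there is no saddle point; optimal play is mixed.
Passive is strictly dominated by Aggressive (it gives Firm A strictly more in every row), so Firm B never plays it.
On the remaining 2×2 (Enter, Stay vs Aggressive, Neutral):
Let Firm A play Enter with probability p. Expected payoff against Aggressive: 5p + 7(1−p) = −2p + 7; against Neutral: 10p + 3(1−p) = 7p + 3.
Setting these equal: −2p + 7 = 7p + 3 ⇒ −9p = -4 ⇒ p = 4/9, and the value is (-2)·(4/9) + 7 = 55/9.
For Firm B: with q = P(Aggressive), equating Enter's and Stay's payoffs gives −5q + 10 = 4q + 3 ⇒ q = 7/9.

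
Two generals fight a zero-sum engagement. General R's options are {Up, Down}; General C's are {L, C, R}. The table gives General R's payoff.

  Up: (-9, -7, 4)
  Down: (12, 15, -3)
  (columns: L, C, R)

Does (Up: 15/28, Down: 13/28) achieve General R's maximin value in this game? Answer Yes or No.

Yes

Against L this mix gives (15/28)·(-9) + (13/28)·12 = 3/4.
Against C this mix gives (15/28)·(-7) + (13/28)·15 = 45/14.
Against R this mix gives (15/28)·4 + (13/28)·(-3) = 3/4.
All of General C's active replies (L, R) yield 3/4, and no column does worse for General R. The mix makes General C indifferent and guarantees 3/4, so it is optimal.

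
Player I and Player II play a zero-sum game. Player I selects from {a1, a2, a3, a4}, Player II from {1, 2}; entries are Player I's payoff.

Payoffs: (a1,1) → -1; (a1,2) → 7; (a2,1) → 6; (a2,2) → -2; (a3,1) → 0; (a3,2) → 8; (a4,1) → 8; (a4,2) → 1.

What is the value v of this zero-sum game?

Row minima: a1 → -1, a2 → -2, a3 → 0, a4 → 1; maximin = 1.
Column maxima: 1 → 8, 2 → 8; minimax = 8.
1 ≠ 8, so there is no saddle point; optimal play is mixed.
a1 is strictly dominated by a3, so Player I never plays it.
a2 is strictly dominated by a4, so Player I never plays it.
On the remaining 2×2 (a3, a4 vs 1, 2):
Let Player I play a3 with probability p. Expected payoff against 1: 0p + 8(1−p) = −8p + 8; against 2: 8p + 1(1−p) = 7p + 1.
Setting these equal: −8p + 8 = 7p + 1 ⇒ −15p = -7 ⇒ p = 7/15, and the value is (-8)·(7/15) + 8 = 64/15.
For Player II: with q = P(1), equating a3's and a4's payoffs gives −8q + 8 = 7q + 1 ⇒ q = 7/15.

64/15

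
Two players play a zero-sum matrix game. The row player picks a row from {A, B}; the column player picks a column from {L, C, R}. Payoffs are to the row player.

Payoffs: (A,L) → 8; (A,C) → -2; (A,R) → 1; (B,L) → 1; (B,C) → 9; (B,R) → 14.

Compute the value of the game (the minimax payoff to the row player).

Row minima: A → -2, B → 1; maximin = 1.
Column maxima: L → 8, C → 9, R → 14; minimax = 8.
1 ≠ 8, so there is no saddle point; optimal play is mixed.
R is strictly dominated by C (it gives the row player strictly more in every row), so the column player never plays it.
On the remaining 2×2 (A, B vs L, C):
Let the row player play A with probability p. Expected payoff against L: 8p + 1(1−p) = 7p + 1; against C: (-2)p + 9(1−p) = −11p + 9.
Setting these equal: 7p + 1 = −11p + 9 ⇒ 18p = 8 ⇒ p = 4/9, and the value is (7)·(4/9) + 1 = 37/9.
For the column player: with q = P(L), equating A's and B's payoffs gives 10q − 2 = −8q + 9 ⇒ q = 11/18.

37/9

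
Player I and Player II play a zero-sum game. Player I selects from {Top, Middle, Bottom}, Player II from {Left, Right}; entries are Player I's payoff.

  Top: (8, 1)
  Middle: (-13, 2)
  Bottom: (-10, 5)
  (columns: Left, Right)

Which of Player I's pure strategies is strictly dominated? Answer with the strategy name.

Middle

Bottom gives a strictly higher payoff than Middle against every column: -10 > -13, 5 > 2.
So Middle is strictly dominated and Player I never plays it.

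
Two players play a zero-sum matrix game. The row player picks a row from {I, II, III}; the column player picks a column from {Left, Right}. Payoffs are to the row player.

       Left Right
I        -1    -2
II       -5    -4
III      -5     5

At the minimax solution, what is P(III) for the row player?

1/11

Row minima: I → -2, II → -5, III → -5; maximin = -2.
Column maxima: Left → -1, Right → 5; minimax = -1.
-2 ≠ -1, so there is no saddle point; optimal play is mixed.
II is strictly dominated by I, so the row player never plays it.
On the remaining 2×2 (I, III vs Left, Right):
Let the row player play I with probability p. Expected payoff against Left: (-1)p + (-5)(1−p) = 4p − 5; against Right: (-2)p + 5(1−p) = −7p + 5.
Setting these equal: 4p − 5 = −7p + 5 ⇒ 11p = 10 ⇒ p = 10/11, and the value is (4)·(10/11) − 5 = -15/11.
For the column player: with q = P(Left), equating I's and III's payoffs gives q − 2 = −10q + 5 ⇒ q = 7/11.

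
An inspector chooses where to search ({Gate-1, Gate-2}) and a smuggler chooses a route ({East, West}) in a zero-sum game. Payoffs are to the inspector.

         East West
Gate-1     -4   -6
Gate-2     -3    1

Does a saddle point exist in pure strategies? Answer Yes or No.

Yes

Row minima: Gate-1 → -6, Gate-2 → -3; maximin = -3.
Column maxima: East → -3, West → 1; minimax = -3.
maximin = minimax = -3, so a saddle point exists.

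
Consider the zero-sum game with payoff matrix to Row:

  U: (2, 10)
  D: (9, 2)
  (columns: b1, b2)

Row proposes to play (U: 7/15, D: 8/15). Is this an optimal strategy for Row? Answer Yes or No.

Yes

Against b1 this mix gives (7/15)·2 + (8/15)·9 = 86/15.
Against b2 this mix gives (7/15)·10 + (8/15)·2 = 86/15.
All of Column's active replies (b1, b2) yield 86/15, and no column does worse for Row. The mix makes Column indifferent and guarantees 86/15, so it is optimal.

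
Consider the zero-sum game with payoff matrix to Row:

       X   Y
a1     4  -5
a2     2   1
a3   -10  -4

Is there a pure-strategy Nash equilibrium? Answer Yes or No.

Yes

Row minima: a1 → -5, a2 → 1, a3 → -10; maximin = 1.
Column maxima: X → 4, Y → 1; minimax = 1.
maximin = minimax = 1, so a saddle point exists.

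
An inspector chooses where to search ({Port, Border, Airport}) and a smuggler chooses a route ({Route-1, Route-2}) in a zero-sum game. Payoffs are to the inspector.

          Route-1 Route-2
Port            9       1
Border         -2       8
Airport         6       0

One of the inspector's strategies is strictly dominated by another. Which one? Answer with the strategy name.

Port gives a strictly higher payoff than Airport against every column: 9 > 6, 1 > 0.
So Airport is strictly dominated and the inspector never plays it.

Airport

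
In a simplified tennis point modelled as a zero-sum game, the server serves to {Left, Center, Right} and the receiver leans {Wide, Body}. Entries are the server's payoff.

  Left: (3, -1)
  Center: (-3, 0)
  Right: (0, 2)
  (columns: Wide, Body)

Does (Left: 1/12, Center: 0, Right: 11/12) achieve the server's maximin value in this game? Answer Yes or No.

No

Against Wide this mix gives (1/12)·3 + (11/12)·0 = 1/4.
Against Body this mix gives (1/12)·(-1) + (11/12)·2 = 7/4.
The receiver will play Wide, holding the server to 1/4. Shifting weight toward the row that does better against Wide would raise this floor (the equalizing mix achieves 1 against both Wide and Body), so the proposed strategy is not optimal.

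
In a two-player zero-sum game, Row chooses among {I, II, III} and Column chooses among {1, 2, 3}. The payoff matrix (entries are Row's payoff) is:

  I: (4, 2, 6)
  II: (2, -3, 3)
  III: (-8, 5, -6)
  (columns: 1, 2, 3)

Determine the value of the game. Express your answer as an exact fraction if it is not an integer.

Row minima: I → 2, II → -3, III → -8; maximin = 2.
Column maxima: 1 → 4, 2 → 5, 3 → 6; minimax = 4.
2 ≠ 4, so there is no saddle point; optimal play is mixed.
II is strictly dominated by I, so Row never plays it.
3 is strictly dominated by 1 (it gives Row strictly more in every row), so Column never plays it.
On the remaining 2×2 (I, III vs 1, 2):
Let Row play I with probability p. Expected payoff against 1: 4p + (-8)(1−p) = 12p − 8; against 2: 2p + 5(1−p) = −3p + 5.
Setting these equal: 12p − 8 = −3p + 5 ⇒ 15p = 13 ⇒ p = 13/15, and the value is (12)·(13/15) − 8 = 12/5.
For Column: with q = P(1), equating I's and III's payoffs gives 2q + 2 = −13q + 5 ⇒ q = 1/5.

12/5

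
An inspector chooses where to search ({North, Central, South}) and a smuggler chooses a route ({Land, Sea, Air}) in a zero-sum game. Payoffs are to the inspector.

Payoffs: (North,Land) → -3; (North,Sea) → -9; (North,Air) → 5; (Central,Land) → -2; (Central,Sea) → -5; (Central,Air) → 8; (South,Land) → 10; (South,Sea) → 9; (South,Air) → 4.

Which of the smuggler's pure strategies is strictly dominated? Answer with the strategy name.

Land

Sea holds the inspector's payoff strictly below Land in every row: -9 < -3, -5 < -2, 9 < 10.
So Land is strictly dominated for the smuggler.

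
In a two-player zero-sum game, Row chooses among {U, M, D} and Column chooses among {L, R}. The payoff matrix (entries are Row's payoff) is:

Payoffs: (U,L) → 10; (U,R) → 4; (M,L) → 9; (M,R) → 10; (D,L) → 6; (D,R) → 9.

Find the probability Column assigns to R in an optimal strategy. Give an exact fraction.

1/7

Row minima: U → 4, M → 9, D → 6; maximin = 9.
Column maxima: L → 10, R → 10; minimax = 10.
9 ≠ 10, so there is no saddle point; optimal play is mixed.
D is strictly dominated by M, so Row never plays it.
On the remaining 2×2 (U, M vs L, R):
Let Row play U with probability p. Expected payoff against L: 10p + 9(1−p) = p + 9; against R: 4p + 10(1−p) = −6p + 10.
Setting these equal: p + 9 = −6p + 10 ⇒ 7p = 1 ⇒ p = 1/7, and the value is (1)·(1/7) + 9 = 64/7.
For Column: with q = P(L), equating U's and M's payoffs gives 6q + 4 = −q + 10 ⇒ q = 6/7.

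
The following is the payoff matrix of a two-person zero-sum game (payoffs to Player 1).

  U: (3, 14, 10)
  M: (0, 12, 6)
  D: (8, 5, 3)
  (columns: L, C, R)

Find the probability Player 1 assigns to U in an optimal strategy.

5/12

Row minima: U → 3, M → 0, D → 3; maximin = 3.
Column maxima: L → 8, C → 14, R → 10; minimax = 8.
3 ≠ 8, so there is no saddle point; optimal play is mixed.
M is strictly dominated by U, so Player 1 never plays it.
C is strictly dominated by R (it gives Player 1 strictly more in every row), so Player 2 never plays it.
On the remaining 2×2 (U, D vs L, R):
Let Player 1 play U with probability p. Expected payoff against L: 3p + 8(1−p) = −5p + 8; against R: 10p + 3(1−p) = 7p + 3.
Setting these equal: −5p + 8 = 7p + 3 ⇒ −12p = -5 ⇒ p = 5/12, and the value is (-5)·(5/12) + 8 = 71/12.
For Player 2: with q = P(L), equating U's and D's payoffs gives −7q + 10 = 5q + 3 ⇒ q = 7/12.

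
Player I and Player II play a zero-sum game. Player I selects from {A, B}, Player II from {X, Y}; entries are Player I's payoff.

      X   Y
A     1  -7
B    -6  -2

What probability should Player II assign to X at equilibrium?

5/12

Row minima: A → -7, B → -6; maximin = -6.
Column maxima: X → 1, Y → -2; minimax = -2.
-6 ≠ -2, so there is no saddle point; optimal play is mixed.
Let Player I play A with probability p. Expected payoff against X: 1p + (-6)(1−p) = 7p − 6; against Y: (-7)p + (-2)(1−p) = −5p − 2.
Setting these equal: 7p − 6 = −5p − 2 ⇒ 12p = 4 ⇒ p = 1/3, and the value is (7)·(1/3) − 6 = -11/3.
For Player II: with q = P(X), equating A's and B's payoffs gives 8q − 7 = −4q − 2 ⇒ q = 5/12.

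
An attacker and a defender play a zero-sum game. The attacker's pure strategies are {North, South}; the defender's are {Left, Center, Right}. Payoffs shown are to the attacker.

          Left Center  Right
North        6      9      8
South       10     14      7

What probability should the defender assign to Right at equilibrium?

Row minima: North → 6, South → 7; maximin = 7.
Column maxima: Left → 10, Center → 14, Right → 8; minimax = 8.
7 ≠ 8, so there is no saddle point; optimal play is mixed.
Center is strictly dominated by Left (it gives the attacker strictly more in every row), so the defender never plays it.
On the remaining 2×2 (North, South vs Left, Right):
Let the attacker play North with probability p. Expected payoff against Left: 6p + 10(1−p) = −4p + 10; against Right: 8p + 7(1−p) = p + 7.
Setting these equal: −4p + 10 = p + 7 ⇒ −5p = -3 ⇒ p = 3/5, and the value is (-4)·(3/5) + 10 = 38/5.
For the defender: with q = P(Left), equating North's and South's payoffs gives −2q + 8 = 3q + 7 ⇒ q = 1/5.

4/5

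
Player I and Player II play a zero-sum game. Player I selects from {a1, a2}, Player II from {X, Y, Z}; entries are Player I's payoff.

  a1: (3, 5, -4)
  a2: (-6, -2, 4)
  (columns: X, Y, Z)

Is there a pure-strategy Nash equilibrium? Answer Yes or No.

Row minima: a1 → -4, a2 → -6; maximin = -4.
Column maxima: X → 3, Y → 5, Z → 4; minimax = 3.
-4 ≠ 3, so no pure-strategy equilibrium exists.

No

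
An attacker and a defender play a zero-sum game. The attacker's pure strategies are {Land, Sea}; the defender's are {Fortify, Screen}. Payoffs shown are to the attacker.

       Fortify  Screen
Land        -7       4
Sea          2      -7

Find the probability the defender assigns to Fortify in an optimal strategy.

Row minima: Land → -7, Sea → -7; maximin = -7.
Column maxima: Fortify → 2, Screen → 4; minimax = 2.
-7 ≠ 2, so there is no saddle point; optimal play is mixed.
Let the attacker play Land with probability p. Expected payoff against Fortify: (-7)p + 2(1−p) = −9p + 2; against Screen: 4p + (-7)(1−p) = 11p − 7.
Setting these equal: −9p + 2 = 11p − 7 ⇒ −20p = -9 ⇒ p = 9/20, and the value is (-9)·(9/20) + 2 = -41/20.
For the defender: with q = P(Fortify), equating Land's and Sea's payoffs gives −11q + 4 = 9q − 7 ⇒ q = 11/20.

11/20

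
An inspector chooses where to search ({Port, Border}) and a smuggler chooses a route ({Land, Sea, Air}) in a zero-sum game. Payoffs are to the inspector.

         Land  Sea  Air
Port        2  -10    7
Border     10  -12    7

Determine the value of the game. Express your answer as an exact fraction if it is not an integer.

-10

Row minima: Port → -10, Border → -12; maximin = -10.
Column maxima: Land → 10, Sea → -10, Air → 7; minimax = -10.
Since maximin = minimax = -10, there is a saddle point and the value is -10.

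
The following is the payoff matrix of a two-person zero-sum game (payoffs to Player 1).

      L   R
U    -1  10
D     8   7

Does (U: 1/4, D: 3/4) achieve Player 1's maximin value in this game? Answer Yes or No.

No

Against L this mix gives (1/4)·(-1) + (3/4)·8 = 23/4.
Against R this mix gives (1/4)·10 + (3/4)·7 = 31/4.
Player 2 will play L, holding Player 1 to 23/4. Shifting weight toward the row that does better against L would raise this floor (the equalizing mix achieves 29/4 against both L and R), so the proposed strategy is not optimal.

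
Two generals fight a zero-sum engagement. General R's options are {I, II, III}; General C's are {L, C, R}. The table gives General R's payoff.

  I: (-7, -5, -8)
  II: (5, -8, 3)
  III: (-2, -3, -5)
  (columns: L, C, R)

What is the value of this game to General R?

Row minima: I → -8, II → -8, III → -5; maximin = -5.
Column maxima: L → 5, C → -3, R → 3; minimax = -3.
-5 ≠ -3, so there is no saddle point; optimal play is mixed.
I is strictly dominated by III, so General R never plays it.
With I eliminated, L is strictly dominated by C (it gives General R strictly more in every remaining row), so General C never plays it.
On the remaining 2×2 (II, III vs C, R):
Let General R play II with probability p. Expected payoff against C: (-8)p + (-3)(1−p) = −5p − 3; against R: 3p + (-5)(1−p) = 8p − 5.
Setting these equal: −5p − 3 = 8p − 5 ⇒ −13p = -2 ⇒ p = 2/13, and the value is (-5)·(2/13) − 3 = -49/13.
For General C: with q = P(C), equating II's and III's payoffs gives −11q + 3 = 2q − 5 ⇒ q = 8/13.

-49/13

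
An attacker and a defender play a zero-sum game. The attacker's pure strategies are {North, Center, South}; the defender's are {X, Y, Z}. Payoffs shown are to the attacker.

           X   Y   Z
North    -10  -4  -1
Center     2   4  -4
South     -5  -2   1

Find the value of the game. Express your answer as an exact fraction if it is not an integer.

Row minima: North → -10, Center → -4, South → -5; maximin = -4.
Column maxima: X → 2, Y → 4, Z → 1; minimax = 1.
-4 ≠ 1, so there is no saddle point; optimal play is mixed.
North is strictly dominated by South, so the attacker never plays it.
Y is strictly dominated by X (it gives the attacker strictly more in every row), so the defender never plays it.
On the remaining 2×2 (Center, South vs X, Z):
Let the attacker play Center with probability p. Expected payoff against X: 2p + (-5)(1−p) = 7p − 5; against Z: (-4)p + 1(1−p) = −5p + 1.
Setting these equal: 7p − 5 = −5p + 1 ⇒ 12p = 6 ⇒ p = 1/2, and the value is (7)·(1/2) − 5 = -3/2.
For the defender: with q = P(X), equating Center's and South's payoffs gives 6q − 4 = −6q + 1 ⇒ q = 5/12.

-3/2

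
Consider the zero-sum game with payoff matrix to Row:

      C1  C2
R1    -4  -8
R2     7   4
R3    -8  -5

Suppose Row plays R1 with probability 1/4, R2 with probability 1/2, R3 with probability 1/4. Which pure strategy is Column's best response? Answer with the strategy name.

C2

If Column plays C1, Row's expected payoff is (1/4)·(-4) + (1/2)·7 + (1/4)·(-8) = 1/2.
If Column plays C2, Row's expected payoff is (1/4)·(-8) + (1/2)·4 + (1/4)·(-5) = -5/4.
Column minimizes Row's payoff; the smallest is -5/4, so the best response is C2.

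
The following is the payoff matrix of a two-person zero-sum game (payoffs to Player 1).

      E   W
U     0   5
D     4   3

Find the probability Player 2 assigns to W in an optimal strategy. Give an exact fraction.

Row minima: U → 0, D → 3; maximin = 3.
Column maxima: E → 4, W → 5; minimax = 4.
3 ≠ 4, so there is no saddle point; optimal play is mixed.
Let Player 1 play U with probability p. Expected payoff against E: 0p + 4(1−p) = −4p + 4; against W: 5p + 3(1−p) = 2p + 3.
Setting these equal: −4p + 4 = 2p + 3 ⇒ −6p = -1 ⇒ p = 1/6, and the value is (-4)·(1/6) + 4 = 10/3.
For Player 2: with q = P(E), equating U's and D's payoffs gives −5q + 5 = q + 3 ⇒ q = 1/3.

2/3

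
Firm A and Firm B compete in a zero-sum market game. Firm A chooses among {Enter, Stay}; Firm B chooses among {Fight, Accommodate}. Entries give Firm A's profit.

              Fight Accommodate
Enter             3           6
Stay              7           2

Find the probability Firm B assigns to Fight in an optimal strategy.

1/2

Row minima: Enter → 3, Stay → 2; maximin = 3.
Column maxima: Fight → 7, Accommodate → 6; minimax = 6.
3 ≠ 6, so there is no saddle point; optimal play is mixed.
Let Firm A play Enter with probability p. Expected payoff against Fight: 3p + 7(1−p) = −4p + 7; against Accommodate: 6p + 2(1−p) = 4p + 2.
Setting these equal: −4p + 7 = 4p + 2 ⇒ −8p = -5 ⇒ p = 5/8, and the value is (-4)·(5/8) + 7 = 9/2.
For Firm B: with q = P(Fight), equating Enter's and Stay's payoffs gives −3q + 6 = 5q + 2 ⇒ q = 1/2.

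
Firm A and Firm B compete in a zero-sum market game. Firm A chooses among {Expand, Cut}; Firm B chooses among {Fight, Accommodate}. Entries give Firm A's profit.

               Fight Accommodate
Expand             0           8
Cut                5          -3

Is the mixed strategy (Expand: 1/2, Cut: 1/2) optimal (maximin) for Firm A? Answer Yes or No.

Against Fight this mix gives (1/2)·0 + (1/2)·5 = 5/2.
Against Accommodate this mix gives (1/2)·8 + (1/2)·(-3) = 5/2.
All of Firm B's active replies (Fight, Accommodate) yield 5/2, and no column does worse for Firm A. The mix makes Firm B indifferent and guarantees 5/2, so it is optimal.

Yes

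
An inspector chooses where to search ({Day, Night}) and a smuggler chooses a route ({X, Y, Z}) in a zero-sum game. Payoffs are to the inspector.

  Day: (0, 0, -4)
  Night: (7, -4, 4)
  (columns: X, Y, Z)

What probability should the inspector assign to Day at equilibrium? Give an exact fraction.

2/3

Row minima: Day → -4, Night → -4; maximin = -4.
Column maxima: X → 7, Y → 0, Z → 4; minimax = 0.
-4 ≠ 0, so there is no saddle point; optimal play is mixed.
X is strictly dominated by Z (it gives the inspector strictly more in every row), so the smuggler never plays it.
On the remaining 2×2 (Day, Night vs Y, Z):
Let the inspector play Day with probability p. Expected payoff against Y: 0p + (-4)(1−p) = 4p − 4; against Z: (-4)p + 4(1−p) = −8p + 4.
Setting these equal: 4p − 4 = −8p + 4 ⇒ 12p = 8 ⇒ p = 2/3, and the value is (4)·(2/3) − 4 = -4/3.
For the smuggler: with q = P(Y), equating Day's and Night's payoffs gives 4q − 4 = −8q + 4 ⇒ q = 2/3.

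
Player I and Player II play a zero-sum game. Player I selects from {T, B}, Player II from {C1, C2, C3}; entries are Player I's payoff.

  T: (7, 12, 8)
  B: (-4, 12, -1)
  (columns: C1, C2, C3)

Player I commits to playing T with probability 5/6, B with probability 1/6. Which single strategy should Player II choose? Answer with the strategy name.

If Player II plays C1, Player I's expected payoff is (5/6)·7 + (1/6)·(-4) = 31/6.
If Player II plays C2, Player I's expected payoff is (5/6)·12 + (1/6)·12 = 12.
If Player II plays C3, Player I's expected payoff is (5/6)·8 + (1/6)·(-1) = 13/2.
Player II minimizes Player I's payoff; the smallest is 31/6, so the best response is C1.

C1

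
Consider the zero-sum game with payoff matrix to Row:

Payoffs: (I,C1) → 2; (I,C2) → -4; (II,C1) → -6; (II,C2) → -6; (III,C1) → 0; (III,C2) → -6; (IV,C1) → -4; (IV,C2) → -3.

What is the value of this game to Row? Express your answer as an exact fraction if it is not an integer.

Row minima: I → -4, II → -6, III → -6, IV → -4; maximin = -4.
Column maxima: C1 → 2, C2 → -3; minimax = -3.
-4 ≠ -3, so there is no saddle point; optimal play is mixed.
II is strictly dominated by I, so Row never plays it.
III is strictly dominated by I, so Row never plays it.
On the remaining 2×2 (I, IV vs C1, C2):
Let Row play I with probability p. Expected payoff against C1: 2p + (-4)(1−p) = 6p − 4; against C2: (-4)p + (-3)(1−p) = −p − 3.
Setting these equal: 6p − 4 = −p − 3 ⇒ 7p = 1 ⇒ p = 1/7, and the value is (6)·(1/7) − 4 = -22/7.
For Column: with q = P(C1), equating I's and IV's payoffs gives 6q − 4 = −q − 3 ⇒ q = 1/7.

-22/7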